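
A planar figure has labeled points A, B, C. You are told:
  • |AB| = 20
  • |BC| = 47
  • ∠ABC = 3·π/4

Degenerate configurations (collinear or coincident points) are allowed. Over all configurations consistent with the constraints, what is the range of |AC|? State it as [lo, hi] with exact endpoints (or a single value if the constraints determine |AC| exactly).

|AC| = √(940·√(2) + 2609)  (≈ 62.7564)

|AB| ∈ {20}
|BC| ∈ {47}
|AC| ∈ {√(940·√(2) + 2609)}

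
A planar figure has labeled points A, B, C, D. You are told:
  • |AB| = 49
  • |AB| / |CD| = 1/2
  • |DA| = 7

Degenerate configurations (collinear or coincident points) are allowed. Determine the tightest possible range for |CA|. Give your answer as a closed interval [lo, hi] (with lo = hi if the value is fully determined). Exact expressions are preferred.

|AB| ∈ {49}
|AD| ∈ {7}
|CD| ∈ {98}
|BD| ∈ [42, 56]
|AC| ∈ [91, 105]
|BC| ∈ [42, 154]

|CA| ∈ [91, 105]  (≈ [91.0000, 105.0000])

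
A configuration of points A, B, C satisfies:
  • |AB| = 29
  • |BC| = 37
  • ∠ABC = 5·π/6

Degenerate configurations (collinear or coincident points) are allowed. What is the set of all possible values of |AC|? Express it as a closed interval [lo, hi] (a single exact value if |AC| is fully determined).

|AC| = √(1073·√(3) + 2210)  (≈ 63.7847)

|AB| ∈ {29}
|BC| ∈ {37}
|AC| ∈ {√(1073·√(3) + 2210)}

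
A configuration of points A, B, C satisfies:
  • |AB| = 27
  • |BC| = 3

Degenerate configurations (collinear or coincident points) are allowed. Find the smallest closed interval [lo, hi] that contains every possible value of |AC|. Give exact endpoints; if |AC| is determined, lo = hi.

|AB| ∈ {27}
|BC| ∈ {3}
|AC| ∈ [24, 30]

|AC| ∈ [24, 30]  (≈ [24.0000, 30.0000])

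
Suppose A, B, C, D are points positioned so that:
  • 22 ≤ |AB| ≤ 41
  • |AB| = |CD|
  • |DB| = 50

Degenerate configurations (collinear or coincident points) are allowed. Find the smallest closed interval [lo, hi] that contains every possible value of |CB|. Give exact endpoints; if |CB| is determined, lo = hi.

|CB| ∈ [9, 91]  (≈ [9.0000, 91.0000])

|AB| ∈ [22, 41]
|BD| ∈ {50}
|CD| ∈ [22, 41]
|AD| ∈ [9, 91]
|BC| ∈ [9, 91]
|AC| ∈ [0, 132]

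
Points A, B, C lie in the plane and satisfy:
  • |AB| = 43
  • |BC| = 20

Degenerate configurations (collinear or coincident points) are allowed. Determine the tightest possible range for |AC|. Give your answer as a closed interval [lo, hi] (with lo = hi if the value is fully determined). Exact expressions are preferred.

|AB| ∈ {43}
|BC| ∈ {20}
|AC| ∈ [23, 63]

|AC| ∈ [23, 63]  (≈ [23.0000, 63.0000])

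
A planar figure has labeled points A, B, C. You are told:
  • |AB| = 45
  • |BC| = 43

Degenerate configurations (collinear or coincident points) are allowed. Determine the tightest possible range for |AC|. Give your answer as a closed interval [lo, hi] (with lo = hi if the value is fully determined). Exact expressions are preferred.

|AB| ∈ {45}
|BC| ∈ {43}
|AC| ∈ [2, 88]

|AC| ∈ [2, 88]  (≈ [2.0000, 88.0000])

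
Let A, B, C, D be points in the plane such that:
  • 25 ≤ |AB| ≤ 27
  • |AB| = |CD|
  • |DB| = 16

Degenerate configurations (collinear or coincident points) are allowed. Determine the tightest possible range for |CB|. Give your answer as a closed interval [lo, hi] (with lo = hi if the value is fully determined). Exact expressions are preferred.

|AB| ∈ [25, 27]
|BD| ∈ {16}
|CD| ∈ [25, 27]
|AD| ∈ [9, 43]
|BC| ∈ [9, 43]
|AC| ∈ [0, 70]

|CB| ∈ [9, 43]  (≈ [9.0000, 43.0000])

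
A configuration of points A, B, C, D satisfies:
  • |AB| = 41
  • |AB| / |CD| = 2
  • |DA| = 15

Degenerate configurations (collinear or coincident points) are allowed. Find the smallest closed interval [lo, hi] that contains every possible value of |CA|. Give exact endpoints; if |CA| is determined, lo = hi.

|CA| ∈ [11/2, 71/2]  (≈ [5.5000, 35.5000])

|AB| ∈ {41}
|AD| ∈ {15}
|CD| ∈ {41/2}
|BD| ∈ [26, 56]
|AC| ∈ [11/2, 71/2]
|BC| ∈ [11/2, 153/2]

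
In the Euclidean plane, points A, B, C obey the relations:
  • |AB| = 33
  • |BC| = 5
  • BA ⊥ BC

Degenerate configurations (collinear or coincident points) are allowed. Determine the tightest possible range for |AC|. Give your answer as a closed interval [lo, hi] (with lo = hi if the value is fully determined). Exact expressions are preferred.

|AB| ∈ {33}
|BC| ∈ {5}
|AC| ∈ {√(1114)}

|AC| = √(1114)  (≈ 33.3766)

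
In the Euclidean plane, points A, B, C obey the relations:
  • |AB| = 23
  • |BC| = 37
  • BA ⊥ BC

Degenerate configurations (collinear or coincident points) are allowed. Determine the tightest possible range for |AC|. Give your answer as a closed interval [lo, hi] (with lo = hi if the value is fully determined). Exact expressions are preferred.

|AB| ∈ {23}
|BC| ∈ {37}
|AC| ∈ {√(1898)}

|AC| = √(1898)  (≈ 43.5660)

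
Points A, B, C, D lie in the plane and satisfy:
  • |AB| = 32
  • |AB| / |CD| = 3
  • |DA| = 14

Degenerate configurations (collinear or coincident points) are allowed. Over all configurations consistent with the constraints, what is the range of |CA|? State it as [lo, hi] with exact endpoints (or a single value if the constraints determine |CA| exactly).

|CA| ∈ [10/3, 74/3]  (≈ [3.3333, 24.6667])

|AB| ∈ {32}
|AD| ∈ {14}
|CD| ∈ {32/3}
|BD| ∈ [18, 46]
|AC| ∈ [10/3, 74/3]
|BC| ∈ [22/3, 170/3]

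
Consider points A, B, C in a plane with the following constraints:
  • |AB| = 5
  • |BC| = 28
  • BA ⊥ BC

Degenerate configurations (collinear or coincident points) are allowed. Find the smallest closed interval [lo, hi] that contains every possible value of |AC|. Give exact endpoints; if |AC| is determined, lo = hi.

|AB| ∈ {5}
|BC| ∈ {28}
|AC| ∈ {√(809)}

|AC| = √(809)  (≈ 28.4429)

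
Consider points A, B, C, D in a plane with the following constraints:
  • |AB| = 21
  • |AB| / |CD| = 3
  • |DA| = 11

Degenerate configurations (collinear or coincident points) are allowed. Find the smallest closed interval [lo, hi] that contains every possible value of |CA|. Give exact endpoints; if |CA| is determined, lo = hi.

|CA| ∈ [4, 18]  (≈ [4.0000, 18.0000])

|AB| ∈ {21}
|AD| ∈ {11}
|CD| ∈ {7}
|BD| ∈ [10, 32]
|AC| ∈ [4, 18]
|BC| ∈ [3, 39]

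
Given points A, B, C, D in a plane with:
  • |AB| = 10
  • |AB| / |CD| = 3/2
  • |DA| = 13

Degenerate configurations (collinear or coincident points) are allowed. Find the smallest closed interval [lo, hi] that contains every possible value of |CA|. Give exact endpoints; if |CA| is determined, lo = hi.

|AB| ∈ {10}
|AD| ∈ {13}
|CD| ∈ {20/3}
|BD| ∈ [3, 23]
|AC| ∈ [19/3, 59/3]
|BC| ∈ [0, 89/3]

|CA| ∈ [19/3, 59/3]  (≈ [6.3333, 19.6667])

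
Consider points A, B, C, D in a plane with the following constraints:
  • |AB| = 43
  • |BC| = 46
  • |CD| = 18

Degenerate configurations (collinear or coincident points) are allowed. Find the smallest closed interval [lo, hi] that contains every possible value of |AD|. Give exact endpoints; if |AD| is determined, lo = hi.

|AD| ∈ [0, 107]  (≈ [0.0000, 107.0000])

|AB| ∈ {43}
|BC| ∈ {46}
|CD| ∈ {18}
|AC| ∈ [3, 89]
|BD| ∈ [28, 64]
|AD| ∈ [0, 107]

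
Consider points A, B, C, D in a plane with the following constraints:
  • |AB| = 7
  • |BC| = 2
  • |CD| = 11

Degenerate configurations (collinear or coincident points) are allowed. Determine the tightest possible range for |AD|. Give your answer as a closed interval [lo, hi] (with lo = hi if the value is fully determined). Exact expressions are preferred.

|AB| ∈ {7}
|BC| ∈ {2}
|CD| ∈ {11}
|AC| ∈ [5, 9]
|BD| ∈ [9, 13]
|AD| ∈ [2, 20]

|AD| ∈ [2, 20]  (≈ [2.0000, 20.0000])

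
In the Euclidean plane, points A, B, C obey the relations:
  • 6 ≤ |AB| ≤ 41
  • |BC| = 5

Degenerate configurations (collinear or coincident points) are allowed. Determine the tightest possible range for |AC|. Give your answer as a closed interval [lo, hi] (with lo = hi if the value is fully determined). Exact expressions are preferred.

|AB| ∈ [6, 41]
|BC| ∈ {5}
|AC| ∈ [1, 46]

|AC| ∈ [1, 46]  (≈ [1.0000, 46.0000])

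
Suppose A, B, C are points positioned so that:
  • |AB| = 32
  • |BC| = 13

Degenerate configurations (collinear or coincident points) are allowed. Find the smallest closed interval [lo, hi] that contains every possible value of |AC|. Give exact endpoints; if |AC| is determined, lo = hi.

|AC| ∈ [19, 45]  (≈ [19.0000, 45.0000])

|AB| ∈ {32}
|BC| ∈ {13}
|AC| ∈ [19, 45]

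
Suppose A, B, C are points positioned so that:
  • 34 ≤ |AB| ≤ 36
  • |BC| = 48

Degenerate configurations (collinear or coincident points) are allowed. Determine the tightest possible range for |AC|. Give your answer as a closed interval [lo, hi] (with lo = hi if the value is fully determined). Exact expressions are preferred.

|AB| ∈ [34, 36]
|BC| ∈ {48}
|AC| ∈ [12, 84]

|AC| ∈ [12, 84]  (≈ [12.0000, 84.0000])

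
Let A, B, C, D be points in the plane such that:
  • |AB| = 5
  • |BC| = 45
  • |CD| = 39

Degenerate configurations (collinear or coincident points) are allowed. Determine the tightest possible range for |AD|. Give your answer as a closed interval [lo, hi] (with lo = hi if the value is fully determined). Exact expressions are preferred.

|AB| ∈ {5}
|BC| ∈ {45}
|CD| ∈ {39}
|AC| ∈ [40, 50]
|BD| ∈ [6, 84]
|AD| ∈ [1, 89]

|AD| ∈ [1, 89]  (≈ [1.0000, 89.0000])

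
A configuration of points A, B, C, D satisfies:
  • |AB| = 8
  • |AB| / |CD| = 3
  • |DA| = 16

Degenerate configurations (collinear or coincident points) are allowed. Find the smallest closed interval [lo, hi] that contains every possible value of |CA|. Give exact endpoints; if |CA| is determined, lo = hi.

|AB| ∈ {8}
|AD| ∈ {16}
|CD| ∈ {8/3}
|BD| ∈ [8, 24]
|AC| ∈ [40/3, 56/3]
|BC| ∈ [16/3, 80/3]

|CA| ∈ [40/3, 56/3]  (≈ [13.3333, 18.6667])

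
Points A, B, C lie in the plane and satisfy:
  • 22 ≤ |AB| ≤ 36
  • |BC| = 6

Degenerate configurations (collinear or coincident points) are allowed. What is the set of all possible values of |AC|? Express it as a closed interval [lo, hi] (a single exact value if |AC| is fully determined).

|AB| ∈ [22, 36]
|BC| ∈ {6}
|AC| ∈ [16, 42]

|AC| ∈ [16, 42]  (≈ [16.0000, 42.0000])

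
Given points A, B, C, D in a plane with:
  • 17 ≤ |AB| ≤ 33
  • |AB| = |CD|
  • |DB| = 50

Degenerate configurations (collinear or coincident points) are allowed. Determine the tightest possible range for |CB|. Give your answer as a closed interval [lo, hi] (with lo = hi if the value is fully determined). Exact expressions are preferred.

|CB| ∈ [17, 83]  (≈ [17.0000, 83.0000])

|AB| ∈ [17, 33]
|BD| ∈ {50}
|CD| ∈ [17, 33]
|AD| ∈ [17, 83]
|BC| ∈ [17, 83]
|AC| ∈ [0, 116]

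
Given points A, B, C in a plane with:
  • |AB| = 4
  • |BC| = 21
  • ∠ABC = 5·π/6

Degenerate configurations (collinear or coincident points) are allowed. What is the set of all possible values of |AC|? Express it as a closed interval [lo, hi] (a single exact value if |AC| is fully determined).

|AB| ∈ {4}
|BC| ∈ {21}
|AC| ∈ {√(84·√(3) + 457)}

|AC| = √(84·√(3) + 457)  (≈ 24.5457)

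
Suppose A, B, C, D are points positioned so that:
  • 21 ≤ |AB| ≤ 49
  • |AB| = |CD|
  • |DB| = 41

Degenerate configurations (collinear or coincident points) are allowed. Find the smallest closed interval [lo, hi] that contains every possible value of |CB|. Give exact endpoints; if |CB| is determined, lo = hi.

|CB| ∈ [0, 90]  (≈ [0.0000, 90.0000])

|AB| ∈ [21, 49]
|BD| ∈ {41}
|CD| ∈ [21, 49]
|AD| ∈ [0, 90]
|BC| ∈ [0, 90]
|AC| ∈ [0, 139]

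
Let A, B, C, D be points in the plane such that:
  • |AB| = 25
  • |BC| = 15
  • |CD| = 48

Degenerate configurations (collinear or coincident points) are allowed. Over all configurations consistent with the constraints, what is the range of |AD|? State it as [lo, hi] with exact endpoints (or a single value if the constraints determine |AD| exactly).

|AB| ∈ {25}
|BC| ∈ {15}
|CD| ∈ {48}
|AC| ∈ [10, 40]
|BD| ∈ [33, 63]
|AD| ∈ [8, 88]

|AD| ∈ [8, 88]  (≈ [8.0000, 88.0000])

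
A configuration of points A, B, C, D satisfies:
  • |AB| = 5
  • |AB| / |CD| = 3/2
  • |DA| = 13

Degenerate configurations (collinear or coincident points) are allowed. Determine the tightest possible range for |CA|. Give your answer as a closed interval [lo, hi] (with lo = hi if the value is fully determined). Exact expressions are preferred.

|CA| ∈ [29/3, 49/3]  (≈ [9.6667, 16.3333])

|AB| ∈ {5}
|AD| ∈ {13}
|CD| ∈ {10/3}
|BD| ∈ [8, 18]
|AC| ∈ [29/3, 49/3]
|BC| ∈ [14/3, 64/3]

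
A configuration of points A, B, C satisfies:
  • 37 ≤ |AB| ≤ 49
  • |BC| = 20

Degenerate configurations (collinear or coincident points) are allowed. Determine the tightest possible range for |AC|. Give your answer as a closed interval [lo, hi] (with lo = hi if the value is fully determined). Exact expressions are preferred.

|AB| ∈ [37, 49]
|BC| ∈ {20}
|AC| ∈ [17, 69]

|AC| ∈ [17, 69]  (≈ [17.0000, 69.0000])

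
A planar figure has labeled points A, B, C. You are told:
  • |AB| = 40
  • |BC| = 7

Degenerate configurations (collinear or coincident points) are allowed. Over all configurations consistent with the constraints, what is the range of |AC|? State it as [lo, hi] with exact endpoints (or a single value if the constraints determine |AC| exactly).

|AB| ∈ {40}
|BC| ∈ {7}
|AC| ∈ [33, 47]

|AC| ∈ [33, 47]  (≈ [33.0000, 47.0000])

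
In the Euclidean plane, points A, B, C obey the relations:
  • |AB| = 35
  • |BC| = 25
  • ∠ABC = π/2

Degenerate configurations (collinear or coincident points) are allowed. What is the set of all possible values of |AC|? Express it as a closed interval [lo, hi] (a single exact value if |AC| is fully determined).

|AB| ∈ {35}
|BC| ∈ {25}
|AC| ∈ {5·√(74)}

|AC| = 5·√(74)  (≈ 43.0116)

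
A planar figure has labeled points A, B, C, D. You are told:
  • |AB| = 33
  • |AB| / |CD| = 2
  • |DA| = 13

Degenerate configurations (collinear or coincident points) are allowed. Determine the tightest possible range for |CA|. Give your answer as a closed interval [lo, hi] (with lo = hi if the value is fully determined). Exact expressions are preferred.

|AB| ∈ {33}
|AD| ∈ {13}
|CD| ∈ {33/2}
|BD| ∈ [20, 46]
|AC| ∈ [7/2, 59/2]
|BC| ∈ [7/2, 125/2]

|CA| ∈ [7/2, 59/2]  (≈ [3.5000, 29.5000])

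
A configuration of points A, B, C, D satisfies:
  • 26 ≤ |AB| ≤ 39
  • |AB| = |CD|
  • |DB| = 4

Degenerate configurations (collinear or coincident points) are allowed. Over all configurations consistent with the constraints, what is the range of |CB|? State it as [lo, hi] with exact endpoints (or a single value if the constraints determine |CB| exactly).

|AB| ∈ [26, 39]
|BD| ∈ {4}
|CD| ∈ [26, 39]
|AD| ∈ [22, 43]
|BC| ∈ [22, 43]
|AC| ∈ [0, 82]

|CB| ∈ [22, 43]  (≈ [22.0000, 43.0000])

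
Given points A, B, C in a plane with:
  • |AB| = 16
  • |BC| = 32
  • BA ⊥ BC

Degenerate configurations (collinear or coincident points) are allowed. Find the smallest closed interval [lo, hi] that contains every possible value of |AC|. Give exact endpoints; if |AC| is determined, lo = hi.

|AB| ∈ {16}
|BC| ∈ {32}
|AC| ∈ {16·√(5)}

|AC| = 16·√(5)  (≈ 35.7771)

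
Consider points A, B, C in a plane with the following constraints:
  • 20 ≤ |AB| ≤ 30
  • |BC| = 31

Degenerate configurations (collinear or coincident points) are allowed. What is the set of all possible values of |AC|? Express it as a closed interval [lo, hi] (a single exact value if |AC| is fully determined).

|AB| ∈ [20, 30]
|BC| ∈ {31}
|AC| ∈ [1, 61]

|AC| ∈ [1, 61]  (≈ [1.0000, 61.0000])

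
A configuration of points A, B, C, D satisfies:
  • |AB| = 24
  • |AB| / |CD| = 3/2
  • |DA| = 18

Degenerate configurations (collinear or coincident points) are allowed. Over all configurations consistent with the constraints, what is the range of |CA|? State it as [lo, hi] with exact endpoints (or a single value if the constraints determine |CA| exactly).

|CA| ∈ [2, 34]  (≈ [2.0000, 34.0000])

|AB| ∈ {24}
|AD| ∈ {18}
|CD| ∈ {16}
|BD| ∈ [6, 42]
|AC| ∈ [2, 34]
|BC| ∈ [0, 58]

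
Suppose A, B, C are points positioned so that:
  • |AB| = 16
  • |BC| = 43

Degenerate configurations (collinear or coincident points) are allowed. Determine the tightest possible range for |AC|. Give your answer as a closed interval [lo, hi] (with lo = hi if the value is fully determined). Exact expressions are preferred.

|AB| ∈ {16}
|BC| ∈ {43}
|AC| ∈ [27, 59]

|AC| ∈ [27, 59]  (≈ [27.0000, 59.0000])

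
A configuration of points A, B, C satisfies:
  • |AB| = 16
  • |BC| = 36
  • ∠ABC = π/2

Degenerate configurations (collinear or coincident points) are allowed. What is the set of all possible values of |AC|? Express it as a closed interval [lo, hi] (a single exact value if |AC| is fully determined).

|AB| ∈ {16}
|BC| ∈ {36}
|AC| ∈ {4·√(97)}

|AC| = 4·√(97)  (≈ 39.3954)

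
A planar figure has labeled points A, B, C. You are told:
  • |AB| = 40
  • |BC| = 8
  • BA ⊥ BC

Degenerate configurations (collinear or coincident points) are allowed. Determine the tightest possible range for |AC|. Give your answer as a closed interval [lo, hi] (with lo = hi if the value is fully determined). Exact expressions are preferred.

|AC| = 8·√(26)  (≈ 40.7922)

|AB| ∈ {40}
|BC| ∈ {8}
|AC| ∈ {8·√(26)}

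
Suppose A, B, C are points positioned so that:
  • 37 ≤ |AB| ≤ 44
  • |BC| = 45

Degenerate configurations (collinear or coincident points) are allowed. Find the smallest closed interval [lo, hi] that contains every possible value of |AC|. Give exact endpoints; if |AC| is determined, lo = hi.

|AC| ∈ [1, 89]  (≈ [1.0000, 89.0000])

|AB| ∈ [37, 44]
|BC| ∈ {45}
|AC| ∈ [1, 89]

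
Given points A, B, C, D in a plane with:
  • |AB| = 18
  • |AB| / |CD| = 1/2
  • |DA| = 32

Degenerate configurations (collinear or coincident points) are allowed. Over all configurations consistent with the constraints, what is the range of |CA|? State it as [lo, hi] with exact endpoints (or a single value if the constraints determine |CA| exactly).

|CA| ∈ [4, 68]  (≈ [4.0000, 68.0000])

|AB| ∈ {18}
|AD| ∈ {32}
|CD| ∈ {36}
|BD| ∈ [14, 50]
|AC| ∈ [4, 68]
|BC| ∈ [0, 86]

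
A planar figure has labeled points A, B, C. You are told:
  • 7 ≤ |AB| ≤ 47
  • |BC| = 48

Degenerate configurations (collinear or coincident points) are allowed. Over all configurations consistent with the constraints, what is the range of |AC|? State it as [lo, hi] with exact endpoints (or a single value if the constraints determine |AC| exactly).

|AC| ∈ [1, 95]  (≈ [1.0000, 95.0000])

|AB| ∈ [7, 47]
|BC| ∈ {48}
|AC| ∈ [1, 95]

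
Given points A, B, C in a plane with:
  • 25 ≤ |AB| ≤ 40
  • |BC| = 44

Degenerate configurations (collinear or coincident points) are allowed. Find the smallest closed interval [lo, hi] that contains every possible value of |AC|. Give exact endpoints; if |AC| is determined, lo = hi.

|AB| ∈ [25, 40]
|BC| ∈ {44}
|AC| ∈ [4, 84]

|AC| ∈ [4, 84]  (≈ [4.0000, 84.0000])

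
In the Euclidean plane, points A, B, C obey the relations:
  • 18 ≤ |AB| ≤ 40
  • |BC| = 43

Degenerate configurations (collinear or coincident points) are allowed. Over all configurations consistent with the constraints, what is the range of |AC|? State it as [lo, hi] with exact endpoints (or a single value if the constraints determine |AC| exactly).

|AB| ∈ [18, 40]
|BC| ∈ {43}
|AC| ∈ [3, 83]

|AC| ∈ [3, 83]  (≈ [3.0000, 83.0000])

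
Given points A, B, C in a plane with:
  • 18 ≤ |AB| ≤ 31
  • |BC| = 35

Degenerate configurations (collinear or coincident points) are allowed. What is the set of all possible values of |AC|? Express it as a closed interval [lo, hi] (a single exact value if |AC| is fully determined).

|AC| ∈ [4, 66]  (≈ [4.0000, 66.0000])

|AB| ∈ [18, 31]
|BC| ∈ {35}
|AC| ∈ [4, 66]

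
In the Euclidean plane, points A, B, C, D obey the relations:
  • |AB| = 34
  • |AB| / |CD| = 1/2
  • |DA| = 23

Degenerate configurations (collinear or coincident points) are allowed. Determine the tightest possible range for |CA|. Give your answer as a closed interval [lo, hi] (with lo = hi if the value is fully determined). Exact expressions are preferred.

|CA| ∈ [45, 91]  (≈ [45.0000, 91.0000])

|AB| ∈ {34}
|AD| ∈ {23}
|CD| ∈ {68}
|BD| ∈ [11, 57]
|AC| ∈ [45, 91]
|BC| ∈ [11, 125]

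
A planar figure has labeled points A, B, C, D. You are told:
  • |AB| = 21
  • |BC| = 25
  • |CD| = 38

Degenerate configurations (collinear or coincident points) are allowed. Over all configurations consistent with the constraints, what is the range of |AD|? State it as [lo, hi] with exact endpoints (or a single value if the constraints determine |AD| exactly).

|AD| ∈ [0, 84]  (≈ [0.0000, 84.0000])

|AB| ∈ {21}
|BC| ∈ {25}
|CD| ∈ {38}
|AC| ∈ [4, 46]
|BD| ∈ [13, 63]
|AD| ∈ [0, 84]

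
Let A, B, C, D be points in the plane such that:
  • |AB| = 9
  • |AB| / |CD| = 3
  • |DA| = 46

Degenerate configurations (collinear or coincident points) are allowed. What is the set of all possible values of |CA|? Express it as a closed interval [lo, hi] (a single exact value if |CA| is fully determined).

|CA| ∈ [43, 49]  (≈ [43.0000, 49.0000])

|AB| ∈ {9}
|AD| ∈ {46}
|CD| ∈ {3}
|BD| ∈ [37, 55]
|AC| ∈ [43, 49]
|BC| ∈ [34, 58]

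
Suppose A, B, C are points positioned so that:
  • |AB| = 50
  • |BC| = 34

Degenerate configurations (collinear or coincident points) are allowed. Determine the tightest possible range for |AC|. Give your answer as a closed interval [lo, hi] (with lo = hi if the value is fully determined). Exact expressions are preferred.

|AC| ∈ [16, 84]  (≈ [16.0000, 84.0000])

|AB| ∈ {50}
|BC| ∈ {34}
|AC| ∈ [16, 84]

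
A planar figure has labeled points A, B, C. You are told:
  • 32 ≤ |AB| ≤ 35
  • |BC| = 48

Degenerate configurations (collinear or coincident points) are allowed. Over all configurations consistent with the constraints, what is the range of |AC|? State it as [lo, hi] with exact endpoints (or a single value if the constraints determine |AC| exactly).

|AB| ∈ [32, 35]
|BC| ∈ {48}
|AC| ∈ [13, 83]

|AC| ∈ [13, 83]  (≈ [13.0000, 83.0000])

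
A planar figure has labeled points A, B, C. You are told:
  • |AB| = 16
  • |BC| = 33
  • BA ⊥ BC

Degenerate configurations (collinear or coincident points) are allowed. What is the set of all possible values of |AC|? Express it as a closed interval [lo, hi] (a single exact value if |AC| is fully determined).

|AC| = √(1345)  (≈ 36.6742)

|AB| ∈ {16}
|BC| ∈ {33}
|AC| ∈ {√(1345)}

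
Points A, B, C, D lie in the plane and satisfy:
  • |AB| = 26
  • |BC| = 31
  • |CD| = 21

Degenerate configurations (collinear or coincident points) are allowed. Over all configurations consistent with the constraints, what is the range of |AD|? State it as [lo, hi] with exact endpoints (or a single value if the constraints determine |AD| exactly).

|AB| ∈ {26}
|BC| ∈ {31}
|CD| ∈ {21}
|AC| ∈ [5, 57]
|BD| ∈ [10, 52]
|AD| ∈ [0, 78]

|AD| ∈ [0, 78]  (≈ [0.0000, 78.0000])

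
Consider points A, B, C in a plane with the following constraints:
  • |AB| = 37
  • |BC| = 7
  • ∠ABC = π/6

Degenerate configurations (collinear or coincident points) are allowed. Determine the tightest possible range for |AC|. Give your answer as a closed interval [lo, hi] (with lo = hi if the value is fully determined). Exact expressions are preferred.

|AC| = √(1418 - 259·√(3))  (≈ 31.1352)

|AB| ∈ {37}
|BC| ∈ {7}
|AC| ∈ {√(1418 - 259·√(3))}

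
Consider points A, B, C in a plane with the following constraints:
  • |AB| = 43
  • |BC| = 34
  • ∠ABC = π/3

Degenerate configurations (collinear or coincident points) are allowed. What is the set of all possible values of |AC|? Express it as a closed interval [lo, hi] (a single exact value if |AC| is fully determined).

|AC| = √(1543)  (≈ 39.2810)

|AB| ∈ {43}
|BC| ∈ {34}
|AC| ∈ {√(1543)}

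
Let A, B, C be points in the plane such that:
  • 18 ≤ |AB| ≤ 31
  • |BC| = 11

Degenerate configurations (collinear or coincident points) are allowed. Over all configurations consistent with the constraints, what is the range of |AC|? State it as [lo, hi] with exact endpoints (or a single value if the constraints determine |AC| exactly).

|AC| ∈ [7, 42]  (≈ [7.0000, 42.0000])

|AB| ∈ [18, 31]
|BC| ∈ {11}
|AC| ∈ [7, 42]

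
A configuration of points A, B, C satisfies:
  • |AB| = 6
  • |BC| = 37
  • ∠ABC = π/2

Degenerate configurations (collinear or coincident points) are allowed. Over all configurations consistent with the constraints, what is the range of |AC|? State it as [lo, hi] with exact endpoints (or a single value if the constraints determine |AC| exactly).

|AB| ∈ {6}
|BC| ∈ {37}
|AC| ∈ {√(1405)}

|AC| = √(1405)  (≈ 37.4833)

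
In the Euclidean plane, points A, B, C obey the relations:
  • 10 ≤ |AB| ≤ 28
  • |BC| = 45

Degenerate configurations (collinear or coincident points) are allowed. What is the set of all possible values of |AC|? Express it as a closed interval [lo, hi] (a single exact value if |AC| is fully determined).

|AB| ∈ [10, 28]
|BC| ∈ {45}
|AC| ∈ [17, 73]

|AC| ∈ [17, 73]  (≈ [17.0000, 73.0000])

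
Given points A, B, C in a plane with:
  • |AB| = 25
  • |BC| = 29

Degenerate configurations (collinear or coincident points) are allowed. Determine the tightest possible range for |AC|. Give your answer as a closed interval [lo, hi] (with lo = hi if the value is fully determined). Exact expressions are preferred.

|AC| ∈ [4, 54]  (≈ [4.0000, 54.0000])

|AB| ∈ {25}
|BC| ∈ {29}
|AC| ∈ [4, 54]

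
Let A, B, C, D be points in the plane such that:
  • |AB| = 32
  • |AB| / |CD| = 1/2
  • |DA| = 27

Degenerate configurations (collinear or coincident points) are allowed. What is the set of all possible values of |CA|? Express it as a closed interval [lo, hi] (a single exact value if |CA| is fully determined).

|CA| ∈ [37, 91]  (≈ [37.0000, 91.0000])

|AB| ∈ {32}
|AD| ∈ {27}
|CD| ∈ {64}
|BD| ∈ [5, 59]
|AC| ∈ [37, 91]
|BC| ∈ [5, 123]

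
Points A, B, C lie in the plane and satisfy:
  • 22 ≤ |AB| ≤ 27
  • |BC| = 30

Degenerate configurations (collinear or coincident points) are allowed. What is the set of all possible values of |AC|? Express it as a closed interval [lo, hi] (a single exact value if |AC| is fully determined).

|AB| ∈ [22, 27]
|BC| ∈ {30}
|AC| ∈ [3, 57]

|AC| ∈ [3, 57]  (≈ [3.0000, 57.0000])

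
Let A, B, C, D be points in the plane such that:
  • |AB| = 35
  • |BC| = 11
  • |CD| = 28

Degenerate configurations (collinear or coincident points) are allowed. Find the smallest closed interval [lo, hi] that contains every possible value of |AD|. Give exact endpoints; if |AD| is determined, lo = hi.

|AD| ∈ [0, 74]  (≈ [0.0000, 74.0000])

|AB| ∈ {35}
|BC| ∈ {11}
|CD| ∈ {28}
|AC| ∈ [24, 46]
|BD| ∈ [17, 39]
|AD| ∈ [0, 74]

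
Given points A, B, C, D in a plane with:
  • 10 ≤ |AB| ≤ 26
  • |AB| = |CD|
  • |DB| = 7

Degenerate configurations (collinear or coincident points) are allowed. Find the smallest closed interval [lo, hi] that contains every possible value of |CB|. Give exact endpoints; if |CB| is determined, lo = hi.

|AB| ∈ [10, 26]
|BD| ∈ {7}
|CD| ∈ [10, 26]
|AD| ∈ [3, 33]
|BC| ∈ [3, 33]
|AC| ∈ [0, 59]

|CB| ∈ [3, 33]  (≈ [3.0000, 33.0000])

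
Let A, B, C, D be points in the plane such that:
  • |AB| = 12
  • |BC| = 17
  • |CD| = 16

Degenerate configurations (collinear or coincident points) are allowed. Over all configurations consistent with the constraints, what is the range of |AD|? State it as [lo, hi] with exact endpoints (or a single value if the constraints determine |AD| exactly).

|AD| ∈ [0, 45]  (≈ [0.0000, 45.0000])

|AB| ∈ {12}
|BC| ∈ {17}
|CD| ∈ {16}
|AC| ∈ [5, 29]
|BD| ∈ [1, 33]
|AD| ∈ [0, 45]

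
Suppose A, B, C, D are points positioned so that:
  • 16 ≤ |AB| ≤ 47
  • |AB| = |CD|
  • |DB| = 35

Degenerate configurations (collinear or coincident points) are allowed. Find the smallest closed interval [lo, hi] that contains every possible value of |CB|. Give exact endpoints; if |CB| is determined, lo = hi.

|CB| ∈ [0, 82]  (≈ [0.0000, 82.0000])

|AB| ∈ [16, 47]
|BD| ∈ {35}
|CD| ∈ [16, 47]
|AD| ∈ [0, 82]
|BC| ∈ [0, 82]
|AC| ∈ [0, 129]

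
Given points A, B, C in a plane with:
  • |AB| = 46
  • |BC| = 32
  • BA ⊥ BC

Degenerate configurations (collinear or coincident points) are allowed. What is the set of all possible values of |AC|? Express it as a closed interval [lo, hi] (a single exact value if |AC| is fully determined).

|AC| = 2·√(785)  (≈ 56.0357)

|AB| ∈ {46}
|BC| ∈ {32}
|AC| ∈ {2·√(785)}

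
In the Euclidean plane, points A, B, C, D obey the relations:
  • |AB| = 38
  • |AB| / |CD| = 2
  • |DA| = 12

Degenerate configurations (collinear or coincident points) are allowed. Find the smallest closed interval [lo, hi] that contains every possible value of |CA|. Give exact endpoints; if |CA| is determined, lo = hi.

|AB| ∈ {38}
|AD| ∈ {12}
|CD| ∈ {19}
|BD| ∈ [26, 50]
|AC| ∈ [7, 31]
|BC| ∈ [7, 69]

|CA| ∈ [7, 31]  (≈ [7.0000, 31.0000])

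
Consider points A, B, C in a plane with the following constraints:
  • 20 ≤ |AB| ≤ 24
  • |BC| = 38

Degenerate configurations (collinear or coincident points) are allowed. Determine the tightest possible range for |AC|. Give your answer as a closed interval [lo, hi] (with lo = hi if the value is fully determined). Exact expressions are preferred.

|AC| ∈ [14, 62]  (≈ [14.0000, 62.0000])

|AB| ∈ [20, 24]
|BC| ∈ {38}
|AC| ∈ [14, 62]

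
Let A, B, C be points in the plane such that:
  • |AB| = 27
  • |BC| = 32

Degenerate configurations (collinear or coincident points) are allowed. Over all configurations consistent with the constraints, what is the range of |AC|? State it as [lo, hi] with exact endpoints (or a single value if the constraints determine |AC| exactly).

|AC| ∈ [5, 59]  (≈ [5.0000, 59.0000])

|AB| ∈ {27}
|BC| ∈ {32}
|AC| ∈ [5, 59]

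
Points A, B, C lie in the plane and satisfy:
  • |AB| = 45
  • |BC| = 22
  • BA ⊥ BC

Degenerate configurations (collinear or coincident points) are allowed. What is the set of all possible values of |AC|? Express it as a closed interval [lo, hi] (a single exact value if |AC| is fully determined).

|AC| = √(2509)  (≈ 50.0899)

|AB| ∈ {45}
|BC| ∈ {22}
|AC| ∈ {√(2509)}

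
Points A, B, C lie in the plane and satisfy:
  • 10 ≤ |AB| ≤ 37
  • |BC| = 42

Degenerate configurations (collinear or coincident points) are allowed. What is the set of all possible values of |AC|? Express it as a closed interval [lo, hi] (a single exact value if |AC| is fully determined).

|AB| ∈ [10, 37]
|BC| ∈ {42}
|AC| ∈ [5, 79]

|AC| ∈ [5, 79]  (≈ [5.0000, 79.0000])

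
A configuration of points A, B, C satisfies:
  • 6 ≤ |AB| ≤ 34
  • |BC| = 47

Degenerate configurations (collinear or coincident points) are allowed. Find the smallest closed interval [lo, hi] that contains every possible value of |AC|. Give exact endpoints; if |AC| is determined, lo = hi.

|AC| ∈ [13, 81]  (≈ [13.0000, 81.0000])

|AB| ∈ [6, 34]
|BC| ∈ {47}
|AC| ∈ [13, 81]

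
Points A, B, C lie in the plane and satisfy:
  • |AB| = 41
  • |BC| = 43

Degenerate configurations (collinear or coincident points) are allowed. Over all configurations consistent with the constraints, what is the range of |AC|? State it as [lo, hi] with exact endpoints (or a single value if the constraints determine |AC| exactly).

|AC| ∈ [2, 84]  (≈ [2.0000, 84.0000])

|AB| ∈ {41}
|BC| ∈ {43}
|AC| ∈ [2, 84]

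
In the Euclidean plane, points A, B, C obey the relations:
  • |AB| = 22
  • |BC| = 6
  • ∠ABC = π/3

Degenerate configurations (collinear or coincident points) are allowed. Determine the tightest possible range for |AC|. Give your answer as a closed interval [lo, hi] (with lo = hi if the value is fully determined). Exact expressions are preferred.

|AC| = 2·√(97)  (≈ 19.6977)

|AB| ∈ {22}
|BC| ∈ {6}
|AC| ∈ {2·√(97)}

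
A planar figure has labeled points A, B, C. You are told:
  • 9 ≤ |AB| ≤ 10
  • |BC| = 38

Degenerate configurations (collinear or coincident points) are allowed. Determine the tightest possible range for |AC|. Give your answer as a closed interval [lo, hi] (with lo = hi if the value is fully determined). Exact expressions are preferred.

|AC| ∈ [28, 48]  (≈ [28.0000, 48.0000])

|AB| ∈ [9, 10]
|BC| ∈ {38}
|AC| ∈ [28, 48]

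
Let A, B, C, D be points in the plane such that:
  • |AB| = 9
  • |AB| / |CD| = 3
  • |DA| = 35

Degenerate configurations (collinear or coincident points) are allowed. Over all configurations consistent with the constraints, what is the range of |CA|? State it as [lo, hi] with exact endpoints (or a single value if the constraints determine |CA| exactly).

|CA| ∈ [32, 38]  (≈ [32.0000, 38.0000])

|AB| ∈ {9}
|AD| ∈ {35}
|CD| ∈ {3}
|BD| ∈ [26, 44]
|AC| ∈ [32, 38]
|BC| ∈ [23, 47]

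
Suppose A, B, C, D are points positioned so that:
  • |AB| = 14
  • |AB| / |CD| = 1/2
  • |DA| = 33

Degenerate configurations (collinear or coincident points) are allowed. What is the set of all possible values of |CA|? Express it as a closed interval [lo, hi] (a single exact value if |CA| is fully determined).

|CA| ∈ [5, 61]  (≈ [5.0000, 61.0000])

|AB| ∈ {14}
|AD| ∈ {33}
|CD| ∈ {28}
|BD| ∈ [19, 47]
|AC| ∈ [5, 61]
|BC| ∈ [0, 75]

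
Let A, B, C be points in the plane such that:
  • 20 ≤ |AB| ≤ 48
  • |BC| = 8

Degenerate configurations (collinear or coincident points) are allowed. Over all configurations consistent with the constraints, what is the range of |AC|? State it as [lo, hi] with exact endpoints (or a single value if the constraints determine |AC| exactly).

|AC| ∈ [12, 56]  (≈ [12.0000, 56.0000])

|AB| ∈ [20, 48]
|BC| ∈ {8}
|AC| ∈ [12, 56]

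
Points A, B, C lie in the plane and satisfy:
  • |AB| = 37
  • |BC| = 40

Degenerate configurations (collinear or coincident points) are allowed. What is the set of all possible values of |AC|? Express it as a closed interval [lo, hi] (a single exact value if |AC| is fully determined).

|AC| ∈ [3, 77]  (≈ [3.0000, 77.0000])

|AB| ∈ {37}
|BC| ∈ {40}
|AC| ∈ [3, 77]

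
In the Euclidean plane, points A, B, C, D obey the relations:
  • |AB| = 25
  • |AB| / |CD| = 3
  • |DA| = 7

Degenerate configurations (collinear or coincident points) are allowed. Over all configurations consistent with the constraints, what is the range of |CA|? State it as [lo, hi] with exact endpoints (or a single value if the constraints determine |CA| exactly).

|AB| ∈ {25}
|AD| ∈ {7}
|CD| ∈ {25/3}
|BD| ∈ [18, 32]
|AC| ∈ [4/3, 46/3]
|BC| ∈ [29/3, 121/3]

|CA| ∈ [4/3, 46/3]  (≈ [1.3333, 15.3333])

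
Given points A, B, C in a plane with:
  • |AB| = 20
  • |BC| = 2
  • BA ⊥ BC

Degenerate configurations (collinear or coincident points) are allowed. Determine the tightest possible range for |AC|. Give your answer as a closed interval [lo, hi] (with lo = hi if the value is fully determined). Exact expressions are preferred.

|AC| = 2·√(101)  (≈ 20.0998)

|AB| ∈ {20}
|BC| ∈ {2}
|AC| ∈ {2·√(101)}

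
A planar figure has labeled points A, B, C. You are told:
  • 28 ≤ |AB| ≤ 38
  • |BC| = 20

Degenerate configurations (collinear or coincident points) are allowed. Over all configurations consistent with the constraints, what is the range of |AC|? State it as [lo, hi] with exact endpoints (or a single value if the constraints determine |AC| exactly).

|AC| ∈ [8, 58]  (≈ [8.0000, 58.0000])

|AB| ∈ [28, 38]
|BC| ∈ {20}
|AC| ∈ [8, 58]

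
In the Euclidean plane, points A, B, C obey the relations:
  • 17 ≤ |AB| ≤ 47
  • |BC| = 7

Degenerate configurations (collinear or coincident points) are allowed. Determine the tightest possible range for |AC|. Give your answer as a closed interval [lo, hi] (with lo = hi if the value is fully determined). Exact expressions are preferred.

|AB| ∈ [17, 47]
|BC| ∈ {7}
|AC| ∈ [10, 54]

|AC| ∈ [10, 54]  (≈ [10.0000, 54.0000])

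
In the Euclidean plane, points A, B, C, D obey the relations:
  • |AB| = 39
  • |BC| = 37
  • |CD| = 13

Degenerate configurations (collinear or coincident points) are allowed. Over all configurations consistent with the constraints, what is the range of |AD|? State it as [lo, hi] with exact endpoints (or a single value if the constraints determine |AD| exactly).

|AB| ∈ {39}
|BC| ∈ {37}
|CD| ∈ {13}
|AC| ∈ [2, 76]
|BD| ∈ [24, 50]
|AD| ∈ [0, 89]

|AD| ∈ [0, 89]  (≈ [0.0000, 89.0000])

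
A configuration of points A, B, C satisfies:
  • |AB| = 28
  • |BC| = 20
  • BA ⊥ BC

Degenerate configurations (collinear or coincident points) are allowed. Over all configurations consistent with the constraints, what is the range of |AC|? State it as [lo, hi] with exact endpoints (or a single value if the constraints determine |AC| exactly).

|AC| = 4·√(74)  (≈ 34.4093)

|AB| ∈ {28}
|BC| ∈ {20}
|AC| ∈ {4·√(74)}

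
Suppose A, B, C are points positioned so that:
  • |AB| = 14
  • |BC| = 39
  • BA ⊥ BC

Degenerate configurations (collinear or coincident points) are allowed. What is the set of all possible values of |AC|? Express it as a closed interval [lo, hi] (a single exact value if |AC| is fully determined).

|AB| ∈ {14}
|BC| ∈ {39}
|AC| ∈ {√(1717)}

|AC| = √(1717)  (≈ 41.4367)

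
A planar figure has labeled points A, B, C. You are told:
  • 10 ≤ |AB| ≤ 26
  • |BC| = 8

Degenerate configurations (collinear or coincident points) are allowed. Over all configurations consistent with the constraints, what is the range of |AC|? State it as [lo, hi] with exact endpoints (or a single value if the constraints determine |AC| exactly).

|AC| ∈ [2, 34]  (≈ [2.0000, 34.0000])

|AB| ∈ [10, 26]
|BC| ∈ {8}
|AC| ∈ [2, 34]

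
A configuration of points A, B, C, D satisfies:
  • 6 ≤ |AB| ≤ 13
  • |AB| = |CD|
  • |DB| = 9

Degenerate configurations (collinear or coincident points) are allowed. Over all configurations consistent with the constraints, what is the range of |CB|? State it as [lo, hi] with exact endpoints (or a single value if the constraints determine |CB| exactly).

|CB| ∈ [0, 22]  (≈ [0.0000, 22.0000])

|AB| ∈ [6, 13]
|BD| ∈ {9}
|CD| ∈ [6, 13]
|AD| ∈ [0, 22]
|BC| ∈ [0, 22]
|AC| ∈ [0, 35]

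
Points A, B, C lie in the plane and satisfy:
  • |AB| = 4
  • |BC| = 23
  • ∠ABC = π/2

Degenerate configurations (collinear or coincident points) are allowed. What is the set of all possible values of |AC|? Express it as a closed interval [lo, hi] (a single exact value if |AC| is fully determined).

|AC| = √(545)  (≈ 23.3452)

|AB| ∈ {4}
|BC| ∈ {23}
|AC| ∈ {√(545)}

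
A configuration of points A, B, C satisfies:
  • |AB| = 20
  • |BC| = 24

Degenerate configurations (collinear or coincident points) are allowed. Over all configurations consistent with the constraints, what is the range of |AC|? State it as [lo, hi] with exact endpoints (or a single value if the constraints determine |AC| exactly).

|AC| ∈ [4, 44]  (≈ [4.0000, 44.0000])

|AB| ∈ {20}
|BC| ∈ {24}
|AC| ∈ [4, 44]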